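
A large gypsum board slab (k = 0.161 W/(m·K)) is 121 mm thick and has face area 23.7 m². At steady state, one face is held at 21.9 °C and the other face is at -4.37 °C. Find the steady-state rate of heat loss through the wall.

Q = 828 W

Q = kA·ΔT/L = 0.161 × 23.7 × |21.9 °C − -4.37 °C| / 0.121 = 828 W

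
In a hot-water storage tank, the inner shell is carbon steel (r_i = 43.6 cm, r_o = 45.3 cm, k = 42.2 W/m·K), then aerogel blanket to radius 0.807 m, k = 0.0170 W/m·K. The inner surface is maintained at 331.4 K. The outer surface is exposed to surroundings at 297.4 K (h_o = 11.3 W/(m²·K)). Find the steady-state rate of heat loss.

Resistance network (inner→outer):
  R_carbon steel = (1/0.436 − 1/0.453)/(4πk) = 0.08607/(4π·42.2) = 1.623×10^-4 K/W
  R_aerogel blanket = (1/0.453 − 1/0.807)/(4πk) = 0.9683/(4π·0.0170) = 4.533 K/W
  R_conv,out = 1/(4πr²h) = 1/(4π·0.807²·11.3) = 0.01081 K/W
ΣR = 1.623×10^-4 + 4.533 + 0.01081 = 4.544 K/W
Q = ΔT/ΣR = (331.4 K − 297.4 K)/4.544 = 7.48 W

Q = 7.48 W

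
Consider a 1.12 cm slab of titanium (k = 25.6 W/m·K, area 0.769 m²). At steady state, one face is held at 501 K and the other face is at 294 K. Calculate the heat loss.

Q = 364 kW

Q = kA·ΔT/L = 25.6 × 0.769 × |501 K − 294 K| / 0.0112 = 3.64×10^5 W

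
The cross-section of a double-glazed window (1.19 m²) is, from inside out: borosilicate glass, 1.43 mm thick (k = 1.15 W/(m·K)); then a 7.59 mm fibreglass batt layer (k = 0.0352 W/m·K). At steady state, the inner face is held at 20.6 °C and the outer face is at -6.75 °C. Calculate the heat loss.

Series thermal resistances, inner to outer:
  R_borosilicate glass = L/(kA) = 0.00143/(1.15·1.19) = 0.001045 K/W
  R_fibreglass batt = L/(kA) = 0.00759/(0.0352·1.19) = 0.1812 K/W
ΣR = 0.001045 + 0.1812 = 0.1822 K/W
Q = ΔT/ΣR = (20.6 °C − -6.75 °C)/0.1822 = 150 W

Q = 150 W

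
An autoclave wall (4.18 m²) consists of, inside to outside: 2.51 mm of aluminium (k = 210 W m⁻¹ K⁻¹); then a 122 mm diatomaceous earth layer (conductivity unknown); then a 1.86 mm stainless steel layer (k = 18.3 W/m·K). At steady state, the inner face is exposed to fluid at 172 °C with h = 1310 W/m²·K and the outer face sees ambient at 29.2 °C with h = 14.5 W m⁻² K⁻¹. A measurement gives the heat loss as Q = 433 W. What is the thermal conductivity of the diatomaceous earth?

ΣR = ΔT/Q = |172 − 29.2|/433 = 0.3298 K/W
Known resistances:
  R_conv,in = 1/(hA) = 1/(1310·4.18) = 1.826×10^-4 K/W
  R_aluminium = L/(kA) = 0.00251/(210·4.18) = 2.859×10^-6 K/W
  R_stainless steel = L/(kA) = 0.00186/(18.3·4.18) = 2.432×10^-5 K/W
  R_conv,out = 1/(hA) = 1/(14.5·4.18) = 0.01650 K/W
R_diatomaceous earth = ΣR − ΣR_known = 0.3298 − 0.01671 = 0.3131 K/W
L/(kA) = 0.3131 ⇒ k = 0.122/(0.3131·4.18) = 0.0932 W/m·K

k = 0.0932 W/m·K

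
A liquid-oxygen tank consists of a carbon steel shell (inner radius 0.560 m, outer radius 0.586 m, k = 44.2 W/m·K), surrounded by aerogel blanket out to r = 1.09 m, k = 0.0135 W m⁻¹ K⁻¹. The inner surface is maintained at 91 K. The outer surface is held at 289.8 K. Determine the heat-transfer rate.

Q = 42.7 W

Resistance network (inner→outer):
  R_carbon steel = (1/0.560 − 1/0.586)/(4πk) = 0.07923/(4π·44.2) = 1.426×10^-4 K/W
  R_aerogel blanket = (1/0.586 − 1/1.09)/(4πk) = 0.7891/(4π·0.0135) = 4.651 K/W
ΣR = 1.426×10^-4 + 4.651 = 4.651 K/W
Q = ΔT/ΣR = (91 K − 289.8 K)/4.651 = -42.7 W
(Negative Q ⇒ heat flows inward; heat gain = 42.7 W.)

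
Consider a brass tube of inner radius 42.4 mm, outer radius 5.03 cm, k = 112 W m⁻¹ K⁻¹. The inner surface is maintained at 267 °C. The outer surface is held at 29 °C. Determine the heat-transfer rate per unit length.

Q' = 9.80×10^5 W/m

Q' = 2πk·ΔT/ln(r₂/r₁) = 2π × 112 × 238 / ln(0.0503/0.0424) = 9.80×10^5 W/m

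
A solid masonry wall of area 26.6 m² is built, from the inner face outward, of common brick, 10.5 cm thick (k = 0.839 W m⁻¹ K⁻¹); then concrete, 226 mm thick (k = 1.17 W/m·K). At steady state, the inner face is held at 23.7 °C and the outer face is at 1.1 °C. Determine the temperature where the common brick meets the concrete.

Resistance network (inner→outer):
  R_common brick = L/(kA) = 0.105/(0.839·26.6) = 0.004705 K/W
  R_concrete = L/(kA) = 0.226/(1.17·26.6) = 0.007262 K/W
ΣR = 0.004705 + 0.007262 = 0.01197 K/W
Q = ΔT/ΣR = (23.7 °C − 1.1 °C)/0.01197 = 1888 W
From the inner boundary to the common brick/concrete interface, ΣR_partial = 0.004705 K/W.
T_interface = T_in − Q·ΣR_partial = 23.7 °C − (1888)(0.004705) = 14.8 °C

T = 14.8 °C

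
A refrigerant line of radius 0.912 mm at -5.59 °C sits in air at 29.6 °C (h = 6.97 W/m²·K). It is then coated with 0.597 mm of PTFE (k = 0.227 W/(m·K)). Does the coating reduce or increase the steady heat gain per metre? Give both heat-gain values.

increases: 1.41 → 2.27 W/m

Critical radius for a cylinder: r_cr = k/h = 0.0326 m = 3.26 cm.
Outer radius after coating: r₂ = 9.12×10^-4 + 5.97×10^-4 = 0.001509 m.
Since r₁ < r_cr and r₂ ≤ r_cr, the coating moves toward the maximum at r_cr — heat gain rises.
Bare: R = 1/(2πr₁h) = 25.04 m·K/W; Q = 35.19/25.04 = 1.41 W/m.
Coated: R = R_cond + R_conv = 15.49 m·K/W; Q = 35.19/15.49 = 2.27 W/m.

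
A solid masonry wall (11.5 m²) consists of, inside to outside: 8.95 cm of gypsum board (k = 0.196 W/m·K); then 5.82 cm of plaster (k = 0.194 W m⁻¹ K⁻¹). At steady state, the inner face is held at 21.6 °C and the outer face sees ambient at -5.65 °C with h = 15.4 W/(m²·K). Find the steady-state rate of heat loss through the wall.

Treat each layer as a resistance in series:
  R_gypsum board = L/(kA) = 0.0895/(0.196·11.5) = 0.03971 K/W
  R_plaster = L/(kA) = 0.0582/(0.194·11.5) = 0.02609 K/W
  R_conv,out = 1/(hA) = 1/(15.4·11.5) = 0.005647 K/W
ΣR = 0.03971 + 0.02609 + 0.005647 = 0.07145 K/W
Q = ΔT/ΣR = (21.6 °C − -5.65 °C)/0.07145 = 381 W

Q = 381 W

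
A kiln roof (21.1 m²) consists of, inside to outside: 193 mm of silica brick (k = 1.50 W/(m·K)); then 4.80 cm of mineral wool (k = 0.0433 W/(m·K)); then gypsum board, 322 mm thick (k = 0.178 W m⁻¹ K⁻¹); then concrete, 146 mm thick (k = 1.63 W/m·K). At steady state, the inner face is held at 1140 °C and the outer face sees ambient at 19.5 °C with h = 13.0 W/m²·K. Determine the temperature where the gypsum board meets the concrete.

Resistance network (inner→outer):
  R_silica brick = L/(kA) = 0.193/(1.50·21.1) = 0.006098 K/W
  R_mineral wool = L/(kA) = 0.0480/(0.0433·21.1) = 0.05254 K/W
  R_gypsum board = L/(kA) = 0.322/(0.178·21.1) = 0.08573 K/W
  R_concrete = L/(kA) = 0.146/(1.63·21.1) = 0.004245 K/W
  R_conv,out = 1/(hA) = 1/(13.0·21.1) = 0.003646 K/W
ΣR = 0.006098 + 0.05254 + 0.08573 + 0.004245 + 0.003646 = 0.1523 K/W
Q = ΔT/ΣR = (1140 °C − 19.5 °C)/0.1523 = 7357 W
From the inner boundary to the gypsum board/concrete interface, ΣR_partial = 0.1444 K/W.
T_interface = T_in − Q·ΣR_partial = 1140 °C − (7357)(0.1444) = 78 °C

T = 78 °C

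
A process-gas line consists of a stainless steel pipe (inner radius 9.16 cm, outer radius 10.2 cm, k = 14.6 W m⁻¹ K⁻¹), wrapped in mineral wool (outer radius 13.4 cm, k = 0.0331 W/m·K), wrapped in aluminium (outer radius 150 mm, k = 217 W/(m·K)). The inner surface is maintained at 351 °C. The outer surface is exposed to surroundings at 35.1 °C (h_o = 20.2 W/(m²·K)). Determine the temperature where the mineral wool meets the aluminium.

T = 47.3 °C

Resistance network (inner→outer):
  R'_stainless steel = ln(0.102/0.0916)/(2πk) = 0.1075/(2π·14.6) = 0.001172 m·K/W
  R'_mineral wool = ln(0.134/0.102)/(2πk) = 0.2729/(2π·0.0331) = 1.312 m·K/W
  R'_aluminium = ln(0.150/0.134)/(2πk) = 0.1128/(2π·217) = 8.273×10^-5 m·K/W
  R'_conv,out = 1/(2πr h) = 1/(2π·0.150·20.2) = 0.05253 m·K/W
ΣR = 0.001172 + 1.312 + 8.273×10^-5 + 0.05253 = 1.366 m·K/W
Q' = ΔT/ΣR = (351 °C − 35.1 °C)/1.366 = 231.3 W/m
From the inner boundary to the mineral wool/aluminium interface, ΣR_partial = 1.313 m·K/W.
T_interface = T_in − Q'·ΣR_partial = 351 °C − (231.3)(1.313) = 47.3 °C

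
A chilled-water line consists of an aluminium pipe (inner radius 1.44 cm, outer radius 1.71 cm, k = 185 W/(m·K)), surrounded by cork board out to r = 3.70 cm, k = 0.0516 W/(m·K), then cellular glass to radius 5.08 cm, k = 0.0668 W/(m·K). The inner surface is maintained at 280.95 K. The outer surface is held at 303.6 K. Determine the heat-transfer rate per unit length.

Q' = 7.22 W/m

Treat each layer as a resistance in series:
  R'_aluminium = ln(0.0171/0.0144)/(2πk) = 0.1719/(2π·185) = 1.478×10^-4 m·K/W
  R'_cork board = ln(0.0370/0.0171)/(2πk) = 0.7718/(2π·0.0516) = 2.381 m·K/W
  R'_cellular glass = ln(0.0508/0.0370)/(2πk) = 0.3170/(2π·0.0668) = 0.7552 m·K/W
ΣR = 1.478×10^-4 + 2.381 + 0.7552 = 3.136 m·K/W
Q' = ΔT/ΣR = (280.95 K − 303.6 K)/3.136 = -7.22 W/m
(Negative Q' ⇒ heat flows inward; heat gain = 7.22 W/m.)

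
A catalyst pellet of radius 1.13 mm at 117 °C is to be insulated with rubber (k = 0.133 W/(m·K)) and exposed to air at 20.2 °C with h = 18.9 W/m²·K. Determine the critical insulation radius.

r_cr = 1.41 cm

For a sphere, r_cr = 2k_ins/h = 2·0.133/18.9 = 0.0141 m = 1.41 cm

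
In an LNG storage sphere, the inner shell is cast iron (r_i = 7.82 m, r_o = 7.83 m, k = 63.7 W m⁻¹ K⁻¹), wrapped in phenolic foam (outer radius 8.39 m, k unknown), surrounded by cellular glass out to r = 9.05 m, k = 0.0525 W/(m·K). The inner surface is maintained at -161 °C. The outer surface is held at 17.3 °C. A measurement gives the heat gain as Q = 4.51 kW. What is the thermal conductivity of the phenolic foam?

k = 0.0257 W/m·K

ΣR = ΔT/Q = |-161 − 17.3|/4510 = 0.03953 K/W
Known resistances:
  R_cast iron = (1/7.82 − 1/7.83)/(4πk) = 1.633×10^-4/(4π·63.7) = 2.040×10^-7 K/W
  R_cellular glass = (1/8.39 − 1/9.05)/(4πk) = 0.008692/(4π·0.0525) = 0.01318 K/W
R_phenolic foam = ΣR − ΣR_known = 0.03953 − 0.01318 = 0.02635 K/W
(1/r₁−1/r₂)/(4πk) = 0.02635 ⇒ k = 0.008524/(4π·0.02635) = 0.0257 W/m·K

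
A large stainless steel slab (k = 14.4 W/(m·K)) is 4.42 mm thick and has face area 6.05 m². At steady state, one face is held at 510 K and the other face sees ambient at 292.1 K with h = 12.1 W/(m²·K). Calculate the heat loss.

Q = 15900 W

Resistance network (inner→outer):
  R_stainless steel = L/(kA) = 0.00442/(14.4·6.05) = 5.073×10^-5 K/W
  R_conv,out = 1/(hA) = 1/(12.1·6.05) = 0.01366 K/W
ΣR = 5.073×10^-5 + 0.01366 = 0.01371 K/W
Q = ΔT/ΣR = (510 K − 292.1 K)/0.01371 = 15900 W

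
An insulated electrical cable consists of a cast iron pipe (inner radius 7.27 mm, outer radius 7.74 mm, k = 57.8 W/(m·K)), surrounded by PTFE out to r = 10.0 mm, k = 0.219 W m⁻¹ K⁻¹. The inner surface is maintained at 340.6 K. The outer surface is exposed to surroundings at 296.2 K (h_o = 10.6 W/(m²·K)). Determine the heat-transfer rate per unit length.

Q' = 26.3 W/m

Series thermal resistances, inner to outer:
  R'_cast iron = ln(0.00774/0.00727)/(2πk) = 0.06265/(2π·57.8) = 1.725×10^-4 m·K/W
  R'_PTFE = ln(0.0100/0.00774)/(2πk) = 0.2562/(2π·0.219) = 0.1862 m·K/W
  R'_conv,out = 1/(2πr h) = 1/(2π·0.0100·10.6) = 1.501 m·K/W
ΣR = 1.725×10^-4 + 0.1862 + 1.501 = 1.687 m·K/W
Q' = ΔT/ΣR = (340.6 K − 296.2 K)/1.687 = 26.3 W/m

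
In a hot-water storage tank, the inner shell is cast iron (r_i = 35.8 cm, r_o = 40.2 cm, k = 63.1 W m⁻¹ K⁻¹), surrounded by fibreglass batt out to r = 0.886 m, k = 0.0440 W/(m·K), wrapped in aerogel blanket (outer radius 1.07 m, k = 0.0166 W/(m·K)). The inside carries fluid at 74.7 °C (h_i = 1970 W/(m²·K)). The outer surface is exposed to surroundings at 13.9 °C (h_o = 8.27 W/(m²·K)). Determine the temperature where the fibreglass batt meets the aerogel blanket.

T = 30.7 °C

Series thermal resistances, inner to outer:
  R_conv,in = 1/(4πr²h) = 1/(4π·0.358²·1970) = 3.152×10^-4 K/W
  R_cast iron = (1/0.358 − 1/0.402)/(4πk) = 0.3057/(4π·63.1) = 3.856×10^-4 K/W
  R_fibreglass batt = (1/0.402 − 1/0.886)/(4πk) = 1.359/(4π·0.0440) = 2.458 K/W
  R_aerogel blanket = (1/0.886 − 1/1.07)/(4πk) = 0.1941/(4π·0.0166) = 0.9304 K/W
  R_conv,out = 1/(4πr²h) = 1/(4π·1.07²·8.27) = 0.008405 K/W
ΣR = 3.152×10^-4 + 3.856×10^-4 + 2.458 + 0.9304 + 0.008405 = 3.398 K/W
Q = ΔT/ΣR = (74.7 °C − 13.9 °C)/3.398 = 17.89 W
From the inner boundary to the fibreglass batt/aerogel blanket interface, ΣR_partial = 2.459 K/W.
T_interface = T_in − Q·ΣR_partial = 74.7 °C − (17.89)(2.459) = 30.7 °C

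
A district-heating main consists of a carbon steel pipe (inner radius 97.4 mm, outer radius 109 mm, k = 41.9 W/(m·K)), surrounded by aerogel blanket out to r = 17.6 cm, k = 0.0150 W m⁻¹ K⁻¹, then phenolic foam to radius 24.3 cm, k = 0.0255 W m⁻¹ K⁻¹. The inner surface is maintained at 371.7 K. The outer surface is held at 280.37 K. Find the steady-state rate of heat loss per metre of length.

Q' = 12.9 W/m

Resistance network (inner→outer):
  R'_carbon steel = ln(0.109/0.0974)/(2πk) = 0.1125/(2π·41.9) = 4.274×10^-4 m·K/W
  R'_aerogel blanket = ln(0.176/0.109)/(2πk) = 0.4791/(2π·0.0150) = 5.084 m·K/W
  R'_phenolic foam = ln(0.243/0.176)/(2πk) = 0.3226/(2π·0.0255) = 2.013 m·K/W
ΣR = 4.274×10^-4 + 5.084 + 2.013 = 7.097 m·K/W
Q' = ΔT/ΣR = (371.7 K − 280.37 K)/7.097 = 12.9 W/m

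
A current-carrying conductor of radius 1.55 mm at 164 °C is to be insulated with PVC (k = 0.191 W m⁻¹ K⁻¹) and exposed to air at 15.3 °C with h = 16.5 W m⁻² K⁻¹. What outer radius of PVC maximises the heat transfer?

r_cr = 1.16 cm

For a cylinder, r_cr = k_ins/h = 0.191/16.5 = 0.0116 m = 1.16 cm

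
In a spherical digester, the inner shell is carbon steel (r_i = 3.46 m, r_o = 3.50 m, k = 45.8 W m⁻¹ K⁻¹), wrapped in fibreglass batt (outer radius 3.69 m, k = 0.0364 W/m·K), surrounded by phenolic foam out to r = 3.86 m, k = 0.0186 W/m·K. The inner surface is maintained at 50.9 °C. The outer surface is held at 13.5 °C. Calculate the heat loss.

Treat each layer as a resistance in series:
  R_carbon steel = (1/3.46 − 1/3.50)/(4πk) = 0.003303/(4π·45.8) = 5.739×10^-6 K/W
  R_fibreglass batt = (1/3.50 − 1/3.69)/(4πk) = 0.01471/(4π·0.0364) = 0.03216 K/W
  R_phenolic foam = (1/3.69 − 1/3.86)/(4πk) = 0.01194/(4π·0.0186) = 0.05106 K/W
ΣR = 5.739×10^-6 + 0.03216 + 0.05106 = 0.08323 K/W
Q = ΔT/ΣR = (50.9 °C − 13.5 °C)/0.08323 = 449 W

Q = 449 W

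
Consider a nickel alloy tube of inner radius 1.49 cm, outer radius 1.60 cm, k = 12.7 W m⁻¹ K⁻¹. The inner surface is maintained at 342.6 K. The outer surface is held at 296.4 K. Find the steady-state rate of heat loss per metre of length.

Q' = 51.8 kW/m

Q' = 2πk·ΔT/ln(r₂/r₁) = 2π × 12.7 × 46.2 / ln(0.0160/0.0149) = 51800 W/m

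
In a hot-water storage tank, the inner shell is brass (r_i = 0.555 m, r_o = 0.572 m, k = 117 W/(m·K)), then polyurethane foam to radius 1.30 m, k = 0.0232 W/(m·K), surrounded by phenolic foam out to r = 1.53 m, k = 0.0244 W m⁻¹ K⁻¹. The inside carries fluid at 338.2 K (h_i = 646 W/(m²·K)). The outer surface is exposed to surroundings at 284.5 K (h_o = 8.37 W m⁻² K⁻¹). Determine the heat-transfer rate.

Q = 14.4 W

Resistance network (inner→outer):
  R_conv,in = 1/(4πr²h) = 1/(4π·0.555²·646) = 3.999×10^-4 K/W
  R_brass = (1/0.555 − 1/0.572)/(4πk) = 0.05355/(4π·117) = 3.642×10^-5 K/W
  R_polyurethane foam = (1/0.572 − 1/1.30)/(4πk) = 0.9790/(4π·0.0232) = 3.358 K/W
  R_phenolic foam = (1/1.30 − 1/1.53)/(4πk) = 0.1156/(4π·0.0244) = 0.3771 K/W
  R_conv,out = 1/(4πr²h) = 1/(4π·1.53²·8.37) = 0.004061 K/W
ΣR = 3.999×10^-4 + 3.642×10^-5 + 3.358 + 0.3771 + 0.004061 = 3.740 K/W
Q = ΔT/ΣR = (338.2 K − 284.5 K)/3.740 = 14.4 W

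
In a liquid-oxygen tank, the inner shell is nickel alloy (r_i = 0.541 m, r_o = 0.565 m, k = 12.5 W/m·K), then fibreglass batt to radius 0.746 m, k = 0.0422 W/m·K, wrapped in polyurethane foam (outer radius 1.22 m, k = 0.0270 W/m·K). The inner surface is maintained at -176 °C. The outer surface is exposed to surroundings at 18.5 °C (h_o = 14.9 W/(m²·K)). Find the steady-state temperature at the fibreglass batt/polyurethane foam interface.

T = -109 °C

Treat each layer as a resistance in series:
  R_nickel alloy = (1/0.541 − 1/0.565)/(4πk) = 0.07852/(4π·12.5) = 4.999×10^-4 K/W
  R_fibreglass batt = (1/0.565 − 1/0.746)/(4πk) = 0.4294/(4π·0.0422) = 0.8098 K/W
  R_polyurethane foam = (1/0.746 − 1/1.22)/(4πk) = 0.5208/(4π·0.0270) = 1.535 K/W
  R_conv,out = 1/(4πr²h) = 1/(4π·1.22²·14.9) = 0.003588 K/W
ΣR = 4.999×10^-4 + 0.8098 + 1.535 + 0.003588 = 2.349 K/W
Q = ΔT/ΣR = (-176 °C − 18.5 °C)/2.349 = -82.80 W
From the inner boundary to the fibreglass batt/polyurethane foam interface, ΣR_partial = 0.8103 K/W.
T_interface = T_in − Q·ΣR_partial = -176 °C − (-82.80)(0.8103) = -109 °C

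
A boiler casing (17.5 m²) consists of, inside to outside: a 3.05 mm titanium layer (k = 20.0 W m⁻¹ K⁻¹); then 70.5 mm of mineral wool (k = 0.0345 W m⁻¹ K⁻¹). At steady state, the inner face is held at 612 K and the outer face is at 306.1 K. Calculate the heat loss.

Q = 2620 W

Treat each layer as a resistance in series:
  R_titanium = L/(kA) = 0.00305/(20.0·17.5) = 8.714×10^-6 K/W
  R_mineral wool = L/(kA) = 0.0705/(0.0345·17.5) = 0.1168 K/W
ΣR = 8.714×10^-6 + 0.1168 = 0.1168 K/W
Q = ΔT/ΣR = (612 K − 306.1 K)/0.1168 = 2620 W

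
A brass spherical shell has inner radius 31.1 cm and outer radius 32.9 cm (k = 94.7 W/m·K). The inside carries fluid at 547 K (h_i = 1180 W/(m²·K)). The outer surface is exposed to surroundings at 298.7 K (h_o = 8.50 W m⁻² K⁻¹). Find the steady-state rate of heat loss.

Q = 2.84 kW

Treat each layer as a resistance in series:
  R_conv,in = 1/(4πr²h) = 1/(4π·0.311²·1180) = 6.972×10^-4 K/W
  R_brass = (1/0.311 − 1/0.329)/(4πk) = 0.1759/(4π·94.7) = 1.478×10^-4 K/W
  R_conv,out = 1/(4πr²h) = 1/(4π·0.329²·8.50) = 0.08649 K/W
ΣR = 6.972×10^-4 + 1.478×10^-4 + 0.08649 = 0.08733 K/W
Q = ΔT/ΣR = (547 K − 298.7 K)/0.08733 = 2840 W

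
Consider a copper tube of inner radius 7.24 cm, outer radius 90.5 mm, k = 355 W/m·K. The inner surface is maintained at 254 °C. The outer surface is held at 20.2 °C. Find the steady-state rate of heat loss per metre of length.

Q' = 2.34×10^6 W/m

Q' = 2πk·ΔT/ln(r₂/r₁) = 2π × 355 × 233.8 / ln(0.0905/0.0724) = 2.34×10^6 W/m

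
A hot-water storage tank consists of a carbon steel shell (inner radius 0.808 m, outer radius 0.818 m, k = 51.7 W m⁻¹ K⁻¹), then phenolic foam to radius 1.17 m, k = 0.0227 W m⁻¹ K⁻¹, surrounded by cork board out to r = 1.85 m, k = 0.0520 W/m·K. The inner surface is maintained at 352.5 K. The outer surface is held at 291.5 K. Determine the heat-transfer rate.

Series thermal resistances, inner to outer:
  R_carbon steel = (1/0.808 − 1/0.818)/(4πk) = 0.01513/(4π·51.7) = 2.329×10^-5 K/W
  R_phenolic foam = (1/0.818 − 1/1.17)/(4πk) = 0.3678/(4π·0.0227) = 1.289 K/W
  R_cork board = (1/1.17 − 1/1.85)/(4πk) = 0.3142/(4π·0.0520) = 0.4808 K/W
ΣR = 2.329×10^-5 + 1.289 + 0.4808 = 1.770 K/W
Q = ΔT/ΣR = (352.5 K − 291.5 K)/1.770 = 34.5 W

Q = 34.5 W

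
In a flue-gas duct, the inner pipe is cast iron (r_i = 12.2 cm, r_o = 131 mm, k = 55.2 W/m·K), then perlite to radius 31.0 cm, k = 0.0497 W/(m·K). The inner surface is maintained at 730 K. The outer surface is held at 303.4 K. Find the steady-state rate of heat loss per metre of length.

Treat each layer as a resistance in series:
  R'_cast iron = ln(0.131/0.122)/(2πk) = 0.07118/(2π·55.2) = 2.052×10^-4 m·K/W
  R'_perlite = ln(0.310/0.131)/(2πk) = 0.8614/(2π·0.0497) = 2.758 m·K/W
ΣR = 2.052×10^-4 + 2.758 = 2.758 m·K/W
Q' = ΔT/ΣR = (730 K − 303.4 K)/2.758 = 155 W/m

Q' = 155 W/m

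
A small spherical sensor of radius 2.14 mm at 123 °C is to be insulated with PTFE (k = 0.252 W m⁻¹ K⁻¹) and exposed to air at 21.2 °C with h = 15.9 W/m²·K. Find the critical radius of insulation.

For a sphere, r_cr = 2k_ins/h = 2·0.252/15.9 = 0.0317 m = 3.17 cm

r_cr = 3.17 cm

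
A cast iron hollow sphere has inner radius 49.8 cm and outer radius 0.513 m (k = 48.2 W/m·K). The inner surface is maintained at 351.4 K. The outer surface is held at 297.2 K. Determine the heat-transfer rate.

Q = 4πk·ΔT/(1/r₁ − 1/r₂) = 4π × 48.2 × 54.2 / (1/0.498 − 1/0.513) = 5.59×10^5 W

Q = 5.59×10^5 W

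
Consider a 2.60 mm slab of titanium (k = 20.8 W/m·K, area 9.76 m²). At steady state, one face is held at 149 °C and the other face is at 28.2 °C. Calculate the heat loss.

Q = 9.43×10^6 W

Q = kA·ΔT/L = 20.8 × 9.76 × |149 °C − 28.2 °C| / 0.00260 = 9.43×10^6 W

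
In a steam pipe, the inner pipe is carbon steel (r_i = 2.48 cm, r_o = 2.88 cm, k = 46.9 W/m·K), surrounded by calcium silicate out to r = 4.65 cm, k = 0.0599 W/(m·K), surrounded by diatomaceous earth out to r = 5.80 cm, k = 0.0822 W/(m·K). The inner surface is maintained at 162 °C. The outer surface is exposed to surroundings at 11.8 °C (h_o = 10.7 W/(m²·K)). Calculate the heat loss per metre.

Q' = 76.7 W/m

Treat each layer as a resistance in series:
  R'_carbon steel = ln(0.0288/0.0248)/(2πk) = 0.1495/(2π·46.9) = 5.074×10^-4 m·K/W
  R'_calcium silicate = ln(0.0465/0.0288)/(2πk) = 0.4791/(2π·0.0599) = 1.273 m·K/W
  R'_diatomaceous earth = ln(0.0580/0.0465)/(2πk) = 0.2210/(2π·0.0822) = 0.4279 m·K/W
  R'_conv,out = 1/(2πr h) = 1/(2π·0.0580·10.7) = 0.2565 m·K/W
ΣR = 5.074×10^-4 + 1.273 + 0.4279 + 0.2565 = 1.958 m·K/W
Q' = ΔT/ΣR = (162 °C − 11.8 °C)/1.958 = 76.7 W/m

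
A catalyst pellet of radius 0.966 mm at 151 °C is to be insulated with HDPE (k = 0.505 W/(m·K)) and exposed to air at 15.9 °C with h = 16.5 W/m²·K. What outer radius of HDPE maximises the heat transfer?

For a sphere, r_cr = 2k_ins/h = 2·0.505/16.5 = 0.0612 m = 6.12 cm

r_cr = 6.12 cm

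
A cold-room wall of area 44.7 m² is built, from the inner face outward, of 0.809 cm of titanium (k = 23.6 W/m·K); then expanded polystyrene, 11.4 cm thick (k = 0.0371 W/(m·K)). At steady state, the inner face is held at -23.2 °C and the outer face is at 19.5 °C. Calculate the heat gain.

Treat each layer as a resistance in series:
  R_titanium = L/(kA) = 0.00809/(23.6·44.7) = 7.669×10^-6 K/W
  R_expanded polystyrene = L/(kA) = 0.114/(0.0371·44.7) = 0.06874 K/W
ΣR = 7.669×10^-6 + 0.06874 = 0.06875 K/W
Q = ΔT/ΣR = (-23.2 °C − 19.5 °C)/0.06875 = -621 W
(Negative Q ⇒ heat flows inward; heat gain = 621 W.)

Q = 621 W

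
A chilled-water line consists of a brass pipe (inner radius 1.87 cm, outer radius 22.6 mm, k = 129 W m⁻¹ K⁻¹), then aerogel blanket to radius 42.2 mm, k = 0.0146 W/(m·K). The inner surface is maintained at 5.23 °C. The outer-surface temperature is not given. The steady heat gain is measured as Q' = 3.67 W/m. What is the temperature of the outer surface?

T_out = 30.2 °C

Series resistances:
  R'_brass = ln(0.0226/0.0187)/(2πk) = 0.1894/(2π·129) = 2.337×10^-4 m·K/W
  R'_aerogel blanket = ln(0.0422/0.0226)/(2πk) = 0.6245/(2π·0.0146) = 6.807 m·K/W
ΣR = 6.808 m·K/W
ΔT = Q'·ΣR = 3.67 × 6.808 = 24.99 K
Heat flows inward, so T_out = T_in + ΔT = 5.23 + 24.99 = 30.2 °C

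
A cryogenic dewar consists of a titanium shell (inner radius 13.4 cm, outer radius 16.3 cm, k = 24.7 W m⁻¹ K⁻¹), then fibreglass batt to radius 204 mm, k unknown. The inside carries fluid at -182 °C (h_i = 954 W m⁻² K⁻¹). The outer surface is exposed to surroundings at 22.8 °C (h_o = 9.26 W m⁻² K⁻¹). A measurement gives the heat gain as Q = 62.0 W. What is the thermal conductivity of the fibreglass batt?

k = 0.0318 W/m·K

ΣR = ΔT/Q = |-182 − 22.8|/62.0 = 3.303 K/W
Known resistances:
  R_conv,in = 1/(4πr²h) = 1/(4π·0.134²·954) = 0.004645 K/W
  R_titanium = (1/0.134 − 1/0.163)/(4πk) = 1.328/(4π·24.7) = 0.004278 K/W
  R_conv,out = 1/(4πr²h) = 1/(4π·0.204²·9.26) = 0.2065 K/W
R_fibreglass batt = ΣR − ΣR_known = 3.303 − 0.2154 = 3.088 K/W
(1/r₁−1/r₂)/(4πk) = 3.088 ⇒ k = 1.233/(4π·3.088) = 0.0318 W/m·K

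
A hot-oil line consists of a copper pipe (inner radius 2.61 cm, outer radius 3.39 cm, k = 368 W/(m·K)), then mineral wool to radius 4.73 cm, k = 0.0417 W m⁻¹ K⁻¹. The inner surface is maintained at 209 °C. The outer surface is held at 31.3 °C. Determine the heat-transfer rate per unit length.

Treat each layer as a resistance in series:
  R'_copper = ln(0.0339/0.0261)/(2πk) = 0.2615/(2π·368) = 1.131×10^-4 m·K/W
  R'_mineral wool = ln(0.0473/0.0339)/(2πk) = 0.3331/(2π·0.0417) = 1.271 m·K/W
ΣR = 1.131×10^-4 + 1.271 = 1.271 m·K/W
Q' = ΔT/ΣR = (209 °C − 31.3 °C)/1.271 = 140 W/m

Q' = 140 W/m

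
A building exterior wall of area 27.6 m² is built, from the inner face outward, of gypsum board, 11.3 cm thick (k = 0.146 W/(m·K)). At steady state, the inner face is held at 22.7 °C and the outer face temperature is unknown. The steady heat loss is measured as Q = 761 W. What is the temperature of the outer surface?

T_out = 1.36 °C

Series resistances:
  R_gypsum board = L/(kA) = 0.113/(0.146·27.6) = 0.02804 K/W
ΣR = 0.02804 K/W
ΔT = Q·ΣR = 761 × 0.02804 = 21.34 K
Heat flows outward, so T_out = T_in − ΔT = 22.7 − 21.34 = 1.36 °C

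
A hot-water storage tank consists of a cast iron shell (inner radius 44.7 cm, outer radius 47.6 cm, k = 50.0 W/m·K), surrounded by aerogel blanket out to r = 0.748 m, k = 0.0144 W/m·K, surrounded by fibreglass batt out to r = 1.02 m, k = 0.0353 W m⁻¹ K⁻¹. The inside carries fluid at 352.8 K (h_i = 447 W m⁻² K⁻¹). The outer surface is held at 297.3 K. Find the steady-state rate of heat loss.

Q = 11.0 W

Treat each layer as a resistance in series:
  R_conv,in = 1/(4πr²h) = 1/(4π·0.447²·447) = 8.910×10^-4 K/W
  R_cast iron = (1/0.447 − 1/0.476)/(4πk) = 0.1363/(4π·50.0) = 2.169×10^-4 K/W
  R_aerogel blanket = (1/0.476 − 1/0.748)/(4πk) = 0.7639/(4π·0.0144) = 4.222 K/W
  R_fibreglass batt = (1/0.748 − 1/1.02)/(4πk) = 0.3565/(4π·0.0353) = 0.8037 K/W
ΣR = 8.910×10^-4 + 2.169×10^-4 + 4.222 + 0.8037 = 5.027 K/W
Q = ΔT/ΣR = (352.8 K − 297.3 K)/5.027 = 11.0 W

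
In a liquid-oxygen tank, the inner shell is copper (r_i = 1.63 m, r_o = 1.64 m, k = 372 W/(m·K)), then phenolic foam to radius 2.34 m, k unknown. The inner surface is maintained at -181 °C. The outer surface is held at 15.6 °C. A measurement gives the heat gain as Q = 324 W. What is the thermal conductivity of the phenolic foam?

ΣR = ΔT/Q = |-181 − 15.6|/324 = 0.6068 K/W
Known resistances:
  R_copper = (1/1.63 − 1/1.64)/(4πk) = 0.003741/(4π·372) = 8.002×10^-7 K/W
R_phenolic foam = ΣR − ΣR_known = 0.6068 − 8.002×10^-7 = 0.6068 K/W
(1/r₁−1/r₂)/(4πk) = 0.6068 ⇒ k = 0.1824/(4π·0.6068) = 0.0239 W/m·K

k = 0.0239 W/m·K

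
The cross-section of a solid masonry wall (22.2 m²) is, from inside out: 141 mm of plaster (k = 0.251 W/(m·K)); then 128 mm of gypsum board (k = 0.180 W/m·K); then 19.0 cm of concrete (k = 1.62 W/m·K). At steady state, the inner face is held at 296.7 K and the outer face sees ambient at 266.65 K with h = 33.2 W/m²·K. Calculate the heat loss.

Q = 470 W

Series thermal resistances, inner to outer:
  R_plaster = L/(kA) = 0.141/(0.251·22.2) = 0.02530 K/W
  R_gypsum board = L/(kA) = 0.128/(0.180·22.2) = 0.03203 K/W
  R_concrete = L/(kA) = 0.190/(1.62·22.2) = 0.005283 K/W
  R_conv,out = 1/(hA) = 1/(33.2·22.2) = 0.001357 K/W
ΣR = 0.02530 + 0.03203 + 0.005283 + 0.001357 = 0.06397 K/W
Q = ΔT/ΣR = (296.7 K − 266.65 K)/0.06397 = 470 W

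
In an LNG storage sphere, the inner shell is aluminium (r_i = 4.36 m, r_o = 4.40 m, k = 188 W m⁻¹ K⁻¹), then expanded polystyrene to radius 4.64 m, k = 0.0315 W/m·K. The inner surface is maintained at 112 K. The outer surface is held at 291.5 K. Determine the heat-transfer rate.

Resistance network (inner→outer):
  R_aluminium = (1/4.36 − 1/4.40)/(4πk) = 0.002085/(4π·188) = 8.826×10^-7 K/W
  R_expanded polystyrene = (1/4.40 − 1/4.64)/(4πk) = 0.01176/(4π·0.0315) = 0.02970 K/W
ΣR = 8.826×10^-7 + 0.02970 = 0.02970 K/W
Q = ΔT/ΣR = (112 K − 291.5 K)/0.02970 = -6040 W
(Negative Q ⇒ heat flows inward; heat gain = 6040 W.)

Q = 6.04 kW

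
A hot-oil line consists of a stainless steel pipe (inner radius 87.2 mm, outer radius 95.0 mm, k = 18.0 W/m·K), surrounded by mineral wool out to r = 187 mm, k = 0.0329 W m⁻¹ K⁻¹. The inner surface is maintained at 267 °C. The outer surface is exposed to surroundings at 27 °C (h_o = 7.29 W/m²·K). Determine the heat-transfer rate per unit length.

Q' = 70.7 W/m

Resistance network (inner→outer):
  R'_stainless steel = ln(0.0950/0.0872)/(2πk) = 0.08567/(2π·18.0) = 7.575×10^-4 m·K/W
  R'_mineral wool = ln(0.187/0.0950)/(2πk) = 0.6772/(2π·0.0329) = 3.276 m·K/W
  R'_conv,out = 1/(2πr h) = 1/(2π·0.187·7.29) = 0.1167 m·K/W
ΣR = 7.575×10^-4 + 3.276 + 0.1167 = 3.393 m·K/W
Q' = ΔT/ΣR = (267 °C − 27 °C)/3.393 = 70.7 W/m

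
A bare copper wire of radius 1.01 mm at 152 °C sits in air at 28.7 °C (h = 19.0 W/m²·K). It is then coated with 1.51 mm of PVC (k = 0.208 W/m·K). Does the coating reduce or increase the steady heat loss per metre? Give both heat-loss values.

Critical radius for a cylinder: r_cr = k/h = 0.0109 m = 1.09 cm.
Outer radius after coating: r₂ = 0.00101 + 0.00151 = 0.00252 m.
Since r₁ < r_cr and r₂ ≤ r_cr, the coating moves toward the maximum at r_cr — heat loss rises.
Bare: R = 1/(2πr₁h) = 8.294 m·K/W; Q = 123.3/8.294 = 14.9 W/m.
Coated: R = R_cond + R_conv = 4.024 m·K/W; Q = 123.3/4.024 = 30.6 W/m.

increases: 14.9 → 30.6 W/m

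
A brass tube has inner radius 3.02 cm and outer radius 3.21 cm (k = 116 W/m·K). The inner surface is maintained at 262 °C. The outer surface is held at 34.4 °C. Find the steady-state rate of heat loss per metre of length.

Q' = 2.72×10^6 W/m

Q' = 2πk·ΔT/ln(r₂/r₁) = 2π × 116 × 227.6 / ln(0.0321/0.0302) = 2.72×10^6 W/m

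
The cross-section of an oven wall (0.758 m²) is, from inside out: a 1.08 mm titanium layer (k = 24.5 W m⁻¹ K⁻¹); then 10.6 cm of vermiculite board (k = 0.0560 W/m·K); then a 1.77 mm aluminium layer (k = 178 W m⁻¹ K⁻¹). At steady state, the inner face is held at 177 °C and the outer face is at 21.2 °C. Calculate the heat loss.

Treat each layer as a resistance in series:
  R_titanium = L/(kA) = 0.00108/(24.5·0.758) = 5.816×10^-5 K/W
  R_vermiculite board = L/(kA) = 0.106/(0.0560·0.758) = 2.497 K/W
  R_aluminium = L/(kA) = 0.00177/(178·0.758) = 1.312×10^-5 K/W
ΣR = 5.816×10^-5 + 2.497 + 1.312×10^-5 = 2.497 K/W
Q = ΔT/ΣR = (177 °C − 21.2 °C)/2.497 = 62.4 W

Q = 62.4 W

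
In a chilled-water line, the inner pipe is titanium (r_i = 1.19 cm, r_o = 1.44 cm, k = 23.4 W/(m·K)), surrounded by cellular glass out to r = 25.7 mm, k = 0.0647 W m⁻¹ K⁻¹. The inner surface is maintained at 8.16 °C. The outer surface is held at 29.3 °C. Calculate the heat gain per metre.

Q' = 14.8 W/m

Series thermal resistances, inner to outer:
  R'_titanium = ln(0.0144/0.0119)/(2πk) = 0.1907/(2π·23.4) = 0.001297 m·K/W
  R'_cellular glass = ln(0.0257/0.0144)/(2πk) = 0.5793/(2π·0.0647) = 1.425 m·K/W
ΣR = 0.001297 + 1.425 = 1.426 m·K/W
Q' = ΔT/ΣR = (8.16 °C − 29.3 °C)/1.426 = -14.8 W/m
(Negative Q' ⇒ heat flows inward; heat gain = 14.8 W/m.)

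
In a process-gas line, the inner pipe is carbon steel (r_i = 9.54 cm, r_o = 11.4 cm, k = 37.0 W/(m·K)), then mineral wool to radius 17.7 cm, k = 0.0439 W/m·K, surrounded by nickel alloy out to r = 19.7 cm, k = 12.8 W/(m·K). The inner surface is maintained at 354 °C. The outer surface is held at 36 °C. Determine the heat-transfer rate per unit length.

Q' = 199 W/m

Series thermal resistances, inner to outer:
  R'_carbon steel = ln(0.114/0.0954)/(2πk) = 0.1781/(2π·37.0) = 7.662×10^-4 m·K/W
  R'_mineral wool = ln(0.177/0.114)/(2πk) = 0.4400/(2π·0.0439) = 1.595 m·K/W
  R'_nickel alloy = ln(0.197/0.177)/(2πk) = 0.1071/(2π·12.8) = 0.001331 m·K/W
ΣR = 7.662×10^-4 + 1.595 + 0.001331 = 1.597 m·K/W
Q' = ΔT/ΣR = (354 °C − 36 °C)/1.597 = 199 W/m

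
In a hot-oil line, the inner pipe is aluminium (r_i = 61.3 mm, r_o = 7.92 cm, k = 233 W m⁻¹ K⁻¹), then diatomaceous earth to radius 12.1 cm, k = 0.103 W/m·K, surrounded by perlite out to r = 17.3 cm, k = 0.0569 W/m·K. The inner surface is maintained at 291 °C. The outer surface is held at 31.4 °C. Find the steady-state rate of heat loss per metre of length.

Treat each layer as a resistance in series:
  R'_aluminium = ln(0.0792/0.0613)/(2πk) = 0.2562/(2π·233) = 1.750×10^-4 m·K/W
  R'_diatomaceous earth = ln(0.121/0.0792)/(2πk) = 0.4238/(2π·0.103) = 0.6549 m·K/W
  R'_perlite = ln(0.173/0.121)/(2πk) = 0.3575/(2π·0.0569) = 1.000 m·K/W
ΣR = 1.750×10^-4 + 0.6549 + 1.000 = 1.655 m·K/W
Q' = ΔT/ΣR = (291 °C − 31.4 °C)/1.655 = 157 W/m

Q' = 157 W/m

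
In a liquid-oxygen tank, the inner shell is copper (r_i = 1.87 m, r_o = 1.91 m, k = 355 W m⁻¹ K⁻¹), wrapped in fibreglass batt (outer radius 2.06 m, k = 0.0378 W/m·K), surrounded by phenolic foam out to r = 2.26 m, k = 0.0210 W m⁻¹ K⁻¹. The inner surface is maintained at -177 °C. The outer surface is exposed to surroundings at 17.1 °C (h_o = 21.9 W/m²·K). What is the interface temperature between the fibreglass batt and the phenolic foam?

Series thermal resistances, inner to outer:
  R_copper = (1/1.87 − 1/1.91)/(4πk) = 0.01120/(4π·355) = 2.510×10^-6 K/W
  R_fibreglass batt = (1/1.91 − 1/2.06)/(4πk) = 0.03812/(4π·0.0378) = 0.08026 K/W
  R_phenolic foam = (1/2.06 − 1/2.26)/(4πk) = 0.04296/(4π·0.0210) = 0.1628 K/W
  R_conv,out = 1/(4πr²h) = 1/(4π·2.26²·21.9) = 7.114×10^-4 K/W
ΣR = 2.510×10^-6 + 0.08026 + 0.1628 + 7.114×10^-4 = 0.2438 K/W
Q = ΔT/ΣR = (-177 °C − 17.1 °C)/0.2438 = -796.1 W
From the inner boundary to the fibreglass batt/phenolic foam interface, ΣR_partial = 0.08026 K/W.
T_interface = T_in − Q·ΣR_partial = -177 °C − (-796.1)(0.08026) = -113 °C

T = -113 °C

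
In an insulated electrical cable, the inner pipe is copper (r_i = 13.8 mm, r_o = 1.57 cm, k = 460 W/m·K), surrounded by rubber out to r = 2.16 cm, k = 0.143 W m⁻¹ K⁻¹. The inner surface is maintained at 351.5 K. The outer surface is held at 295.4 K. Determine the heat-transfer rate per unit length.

Series thermal resistances, inner to outer:
  R'_copper = ln(0.0157/0.0138)/(2πk) = 0.1290/(2π·460) = 4.463×10^-5 m·K/W
  R'_rubber = ln(0.0216/0.0157)/(2πk) = 0.3190/(2π·0.143) = 0.3551 m·K/W
ΣR = 4.463×10^-5 + 0.3551 = 0.3551 m·K/W
Q' = ΔT/ΣR = (351.5 K − 295.4 K)/0.3551 = 158 W/m

Q' = 158 W/m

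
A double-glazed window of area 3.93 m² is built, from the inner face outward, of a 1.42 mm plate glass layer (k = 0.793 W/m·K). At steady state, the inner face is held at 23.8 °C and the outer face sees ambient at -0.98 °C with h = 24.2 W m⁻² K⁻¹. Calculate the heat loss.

Q = 2.26 kW

Series thermal resistances, inner to outer:
  R_plate glass = L/(kA) = 0.00142/(0.793·3.93) = 4.556×10^-4 K/W
  R_conv,out = 1/(hA) = 1/(24.2·3.93) = 0.01051 K/W
ΣR = 4.556×10^-4 + 0.01051 = 0.01097 K/W
Q = ΔT/ΣR = (23.8 °C − -0.98 °C)/0.01097 = 2260 W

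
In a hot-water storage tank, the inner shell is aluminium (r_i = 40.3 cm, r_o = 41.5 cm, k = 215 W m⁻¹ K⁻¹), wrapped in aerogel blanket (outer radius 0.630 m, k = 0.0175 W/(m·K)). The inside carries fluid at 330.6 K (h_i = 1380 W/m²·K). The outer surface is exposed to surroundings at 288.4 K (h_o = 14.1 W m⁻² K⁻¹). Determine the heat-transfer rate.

Q = 11.2 W

Resistance network (inner→outer):
  R_conv,in = 1/(4πr²h) = 1/(4π·0.403²·1380) = 3.551×10^-4 K/W
  R_aluminium = (1/0.403 − 1/0.415)/(4πk) = 0.07175/(4π·215) = 2.656×10^-5 K/W
  R_aerogel blanket = (1/0.415 − 1/0.630)/(4πk) = 0.8223/(4π·0.0175) = 3.739 K/W
  R_conv,out = 1/(4πr²h) = 1/(4π·0.630²·14.1) = 0.01422 K/W
ΣR = 3.551×10^-4 + 2.656×10^-5 + 3.739 + 0.01422 = 3.754 K/W
Q = ΔT/ΣR = (330.6 K − 288.4 K)/3.754 = 11.2 W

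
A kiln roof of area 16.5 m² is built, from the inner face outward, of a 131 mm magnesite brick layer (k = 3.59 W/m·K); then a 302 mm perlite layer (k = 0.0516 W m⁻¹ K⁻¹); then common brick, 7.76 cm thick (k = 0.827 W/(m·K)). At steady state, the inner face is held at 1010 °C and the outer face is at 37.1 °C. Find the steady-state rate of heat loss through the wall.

Treat each layer as a resistance in series:
  R_magnesite brick = L/(kA) = 0.131/(3.59·16.5) = 0.002212 K/W
  R_perlite = L/(kA) = 0.302/(0.0516·16.5) = 0.3547 K/W
  R_common brick = L/(kA) = 0.0776/(0.827·16.5) = 0.005687 K/W
ΣR = 0.002212 + 0.3547 + 0.005687 = 0.3626 K/W
Q = ΔT/ΣR = (1010 °C − 37.1 °C)/0.3626 = 2680 W

Q = 2.68 kW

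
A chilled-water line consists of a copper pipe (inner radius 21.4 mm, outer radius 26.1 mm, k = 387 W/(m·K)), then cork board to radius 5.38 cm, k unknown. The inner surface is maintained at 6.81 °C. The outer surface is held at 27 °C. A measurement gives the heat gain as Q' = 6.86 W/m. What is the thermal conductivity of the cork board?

ΣR = ΔT/Q' = |6.81 − 27|/6.86 = 2.943 m·K/W
Known resistances:
  R'_copper = ln(0.0261/0.0214)/(2πk) = 0.1985/(2π·387) = 8.165×10^-5 m·K/W
R_cork board = ΣR − ΣR_known = 2.943 − 8.165×10^-5 = 2.943 m·K/W
ln(r₂/r₁)/(2πk) = 2.943 ⇒ k = 0.7233/(2π·2.943) = 0.0391 W/m·K

k = 0.0391 W/m·K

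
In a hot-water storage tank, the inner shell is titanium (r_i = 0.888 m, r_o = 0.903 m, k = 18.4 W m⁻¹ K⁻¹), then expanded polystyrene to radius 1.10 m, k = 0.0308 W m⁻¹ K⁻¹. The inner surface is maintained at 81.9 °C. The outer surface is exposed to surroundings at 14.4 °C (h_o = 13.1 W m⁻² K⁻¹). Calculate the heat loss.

Series thermal resistances, inner to outer:
  R_titanium = (1/0.888 − 1/0.903)/(4πk) = 0.01871/(4π·18.4) = 8.090×10^-5 K/W
  R_expanded polystyrene = (1/0.903 − 1/1.10)/(4πk) = 0.1983/(4π·0.0308) = 0.5124 K/W
  R_conv,out = 1/(4πr²h) = 1/(4π·1.10²·13.1) = 0.005020 K/W
ΣR = 8.090×10^-5 + 0.5124 + 0.005020 = 0.5175 K/W
Q = ΔT/ΣR = (81.9 °C − 14.4 °C)/0.5175 = 130 W

Q = 130 W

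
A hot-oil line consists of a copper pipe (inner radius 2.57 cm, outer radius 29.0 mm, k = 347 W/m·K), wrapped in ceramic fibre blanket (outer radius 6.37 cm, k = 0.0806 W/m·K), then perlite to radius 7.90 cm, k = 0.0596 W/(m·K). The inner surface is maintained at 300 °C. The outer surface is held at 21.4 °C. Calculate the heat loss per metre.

Q' = 131 W/m

Series thermal resistances, inner to outer:
  R'_copper = ln(0.0290/0.0257)/(2πk) = 0.1208/(2π·347) = 5.541×10^-5 m·K/W
  R'_ceramic fibre blanket = ln(0.0637/0.0290)/(2πk) = 0.7869/(2π·0.0806) = 1.554 m·K/W
  R'_perlite = ln(0.0790/0.0637)/(2πk) = 0.2153/(2π·0.0596) = 0.5748 m·K/W
ΣR = 5.541×10^-5 + 1.554 + 0.5748 = 2.129 m·K/W
Q' = ΔT/ΣR = (300 °C − 21.4 °C)/2.129 = 131 W/m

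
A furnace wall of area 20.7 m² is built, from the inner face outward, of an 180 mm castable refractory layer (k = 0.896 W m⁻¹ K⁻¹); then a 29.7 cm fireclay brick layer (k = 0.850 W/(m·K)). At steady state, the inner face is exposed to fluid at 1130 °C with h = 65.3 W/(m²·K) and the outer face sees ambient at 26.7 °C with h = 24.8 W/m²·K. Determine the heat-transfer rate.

Q = 37700 W

Resistance network (inner→outer):
  R_conv,in = 1/(hA) = 1/(65.3·20.7) = 7.398×10^-4 K/W
  R_castable refractory = L/(kA) = 0.180/(0.896·20.7) = 0.009705 K/W
  R_fireclay brick = L/(kA) = 0.297/(0.850·20.7) = 0.01688 K/W
  R_conv,out = 1/(hA) = 1/(24.8·20.7) = 0.001948 K/W
ΣR = 7.398×10^-4 + 0.009705 + 0.01688 + 0.001948 = 0.02927 K/W
Q = ΔT/ΣR = (1130 °C − 26.7 °C)/0.02927 = 37700 W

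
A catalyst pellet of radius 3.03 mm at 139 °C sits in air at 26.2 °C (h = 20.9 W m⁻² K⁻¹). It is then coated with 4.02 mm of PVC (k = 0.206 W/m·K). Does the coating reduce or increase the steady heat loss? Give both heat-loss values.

increases: 0.272 → 0.756 W

Critical radius for a sphere: r_cr = 2k/h = 0.0197 m = 1.97 cm.
Outer radius after coating: r₂ = 0.00303 + 0.00402 = 0.00705 m.
Since r₁ < r_cr and r₂ ≤ r_cr, the coating moves toward the maximum at r_cr — heat loss rises.
Bare: R = 1/(4πr₁²h) = 414.7 K/W; Q = 112.8/414.7 = 0.272 W.
Coated: R = R_cond + R_conv = 149.3 K/W; Q = 112.8/149.3 = 0.756 W.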